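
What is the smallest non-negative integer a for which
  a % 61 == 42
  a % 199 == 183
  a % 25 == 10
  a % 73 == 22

The moduli are pairwise coprime; N = 61·199·25·73 = 22153675.
N/61 = 363175; 363175 ≡ 42 (mod 61); 42·16 ≡ 1, so inverse 16.
N/199 = 111325; 111325 ≡ 84 (mod 199); 84·154 ≡ 1, so inverse 154.
N/25 = 886147; 886147 ≡ 22 (mod 25); 22·8 ≡ 1, so inverse 8.
N/73 = 303475; 303475 ≡ 14 (mod 73); 14·47 ≡ 1, so inverse 47.
a ≡ 42·363175·16 + 183·111325·154 + 10·886147·8 + 22·303475·47 = 3766099660.
3766099660 mod 22153675 = 22128585.

22128585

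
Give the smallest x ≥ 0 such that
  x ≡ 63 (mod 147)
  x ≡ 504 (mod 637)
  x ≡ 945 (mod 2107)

57834

gcd(147, 637) = 49 and 49 | (504 − 63), so the pair is consistent; merging gives x ≡ 504 (mod 1911), where 1911 = lcm(147, 637).
gcd(1911, 2107) = 49 and 49 | (945 − 504), so the pair is consistent; merging gives x ≡ 57834 (mod 82173), where 82173 = lcm(1911, 2107).
The solution is unique modulo lcm(147, 637, 2107) = 82173.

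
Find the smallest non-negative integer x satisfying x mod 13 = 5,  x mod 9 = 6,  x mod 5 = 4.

The moduli are pairwise coprime; N = 13·9·5 = 585.
N/13 = 45; 45 ≡ 6 (mod 13); 6·11 ≡ 1, so inverse 11.
N/9 = 65; 65 ≡ 2 (mod 9); 2·5 ≡ 1, so inverse 5.
N/5 = 117; 117 ≡ 2 (mod 5); 2·3 ≡ 1, so inverse 3.
x ≡ 5·45·11 + 6·65·5 + 4·117·3 = 5829.
5829 mod 585 = 564.

564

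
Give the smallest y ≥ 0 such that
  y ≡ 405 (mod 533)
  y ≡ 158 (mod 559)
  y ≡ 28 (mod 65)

Combine the congruences pairwise.
gcd(533, 559) = 13 and 13 | (158 − 405), so the pair is consistent; merging gives y ≡ 16928 (mod 22919), where 22919 = lcm(533, 559).
gcd(22919, 65) = 13 and 13 | (28 − 16928), so the pair is consistent; merging gives y ≡ 16928 (mod 114595), where 114595 = lcm(22919, 65).
The solution is unique modulo lcm(533, 559, 65) = 114595.

16928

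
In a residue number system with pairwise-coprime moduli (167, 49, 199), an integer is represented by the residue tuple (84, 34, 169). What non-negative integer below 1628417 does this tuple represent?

From x ≡ 84 (mod 167) write x = 84 + 167t. Substituting into x ≡ 34 (mod 49) gives 167t ≡ 48 (mod 49), and since 20⁻¹ ≡ 27 (mod 49), t ≡ 22. Hence x ≡ 84 + 167·22 = 3758 (mod 8183).
From x ≡ 3758 (mod 8183) write x = 3758 + 8183t. Substituting into x ≡ 169 (mod 199) gives 8183t ≡ 192 (mod 199), and since 24⁻¹ ≡ 141 (mod 199), t ≡ 8. Hence x ≡ 3758 + 8183·8 = 69222 (mod 1628417).

69222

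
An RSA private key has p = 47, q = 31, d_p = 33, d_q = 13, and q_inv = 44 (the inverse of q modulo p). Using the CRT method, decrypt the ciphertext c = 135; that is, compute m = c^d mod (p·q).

m₁ = c^(d_p) mod p: c ≡ 41 (mod 47), and 41^33 mod 47 = 29.
m₂ = c^(d_q) mod q: c ≡ 11 (mod 31), and 11^13 mod 31 = 21.
h = q_inv·(m₁ − m₂) mod p = 44·(29 − 21) mod 47 = 23.
m = m₂ + h·q = 21 + 23·31 = 734.

734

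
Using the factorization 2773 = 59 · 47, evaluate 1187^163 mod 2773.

2682

Mod 59: 1187 ≡ 7; by Fermat, exponent reduces to 163 mod 58 = 47; 7^47 ≡ 27 (mod 59).
Mod 47: 1187 ≡ 12; by Fermat, exponent reduces to 163 mod 46 = 25; 12^25 ≡ 3 (mod 47).
Combine by CRT: x ≡ 27 (mod 59), x ≡ 3 (mod 47) ⇒ x ≡ 2682 (mod 2773).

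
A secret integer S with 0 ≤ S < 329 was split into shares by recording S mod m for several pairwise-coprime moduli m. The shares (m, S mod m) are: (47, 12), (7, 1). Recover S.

106

Combine the congruences pairwise.
From S ≡ 12 (mod 47) write S = 12 + 47t. Substituting into S ≡ 1 (mod 7) gives 47t ≡ 3 (mod 7), and since 5⁻¹ ≡ 3 (mod 7), t ≡ 2. Hence S ≡ 12 + 47·2 = 106 (mod 329).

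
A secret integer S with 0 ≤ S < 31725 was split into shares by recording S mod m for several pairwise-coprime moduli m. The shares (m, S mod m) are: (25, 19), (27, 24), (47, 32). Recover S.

10419

The moduli are pairwise coprime; N = 25·27·47 = 31725.
N/25 = 1269; 1269 ≡ 19 (mod 25); 19·4 ≡ 1, so inverse 4.
N/27 = 1175; 1175 ≡ 14 (mod 27); 14·2 ≡ 1, so inverse 2.
N/47 = 675; 675 ≡ 17 (mod 47); 17·36 ≡ 1, so inverse 36.
S ≡ 19·1269·4 + 24·1175·2 + 32·675·36 = 930444.
930444 mod 31725 = 10419.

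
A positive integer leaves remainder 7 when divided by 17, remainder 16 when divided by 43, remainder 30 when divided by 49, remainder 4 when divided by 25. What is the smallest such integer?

The moduli are pairwise coprime; M = 17·43·49·25 = 895475.
M/17 = 52675; 52675 ≡ 9 (mod 17); 9·2 ≡ 1, so inverse 2.
M/43 = 20825; 20825 ≡ 13 (mod 43); 13·10 ≡ 1, so inverse 10.
M/49 = 18275; 18275 ≡ 47 (mod 49); 47·24 ≡ 1, so inverse 24.
M/25 = 35819; 35819 ≡ 19 (mod 25); 19·4 ≡ 1, so inverse 4.
N ≡ 7·52675·2 + 16·20825·10 + 30·18275·24 + 4·35819·4 = 17800554.
17800554 mod 895475 = 786529.

786529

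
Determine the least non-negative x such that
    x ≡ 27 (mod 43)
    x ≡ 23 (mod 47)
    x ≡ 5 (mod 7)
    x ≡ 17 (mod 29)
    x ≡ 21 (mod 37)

The moduli are pairwise coprime; N = 43·47·7·29·37 = 15179731.
N/43 = 353017; 353017 ≡ 30 (mod 43); 30·33 ≡ 1, so inverse 33.
N/47 = 322973; 322973 ≡ 36 (mod 47); 36·17 ≡ 1, so inverse 17.
N/7 = 2168533; 2168533 ≡ 3 (mod 7); 3·5 ≡ 1, so inverse 5.
N/29 = 523439; 523439 ≡ 18 (mod 29); 18·21 ≡ 1, so inverse 21.
N/37 = 410263; 410263 ≡ 7 (mod 37); 7·16 ≡ 1, so inverse 16.
x ≡ 27·353017·33 + 23·322973·17 + 5·2168533·5 + 17·523439·21 + 21·410263·16 = 819750006.
819750006 mod 15179731 = 44532.

44532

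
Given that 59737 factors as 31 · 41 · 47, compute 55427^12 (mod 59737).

Mod 31: 55427 ≡ 30; 30^12 ≡ 1 (mod 31).
Mod 41: 55427 ≡ 36; 36^12 ≡ 16 (mod 41).
Mod 47: 55427 ≡ 14; 14^12 ≡ 25 (mod 47).
Combine by CRT: x ≡ 1 (mod 31), x ≡ 16 (mod 41), x ≡ 25 (mod 47) ⇒ x ≡ 29823 (mod 59737).

29823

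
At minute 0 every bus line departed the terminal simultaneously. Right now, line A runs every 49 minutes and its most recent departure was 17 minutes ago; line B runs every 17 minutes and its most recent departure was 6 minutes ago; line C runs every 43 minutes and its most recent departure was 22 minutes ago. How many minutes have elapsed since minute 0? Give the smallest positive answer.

The moduli are pairwise coprime; N = 49·17·43 = 35819.
N/49 = 731; 731 ≡ 45 (mod 49); 45·12 ≡ 1, so inverse 12.
N/17 = 2107; 2107 ≡ 16 (mod 17); 16·16 ≡ 1, so inverse 16.
N/43 = 833; 833 ≡ 16 (mod 43); 16·35 ≡ 1, so inverse 35.
t ≡ 17·731·12 + 6·2107·16 + 22·833·35 = 992806.
992806 mod 35819 = 25693.

25693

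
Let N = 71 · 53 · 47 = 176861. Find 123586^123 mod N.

9438

Mod 71: 123586 ≡ 46; by Fermat, exponent reduces to 123 mod 70 = 53; 46^53 ≡ 66 (mod 71).
Mod 53: 123586 ≡ 43; by Fermat, exponent reduces to 123 mod 52 = 19; 43^19 ≡ 4 (mod 53).
Mod 47: 123586 ≡ 23; by Fermat, exponent reduces to 123 mod 46 = 31; 23^31 ≡ 38 (mod 47).
Combine by CRT: x ≡ 66 (mod 71), x ≡ 4 (mod 53), x ≡ 38 (mod 47) ⇒ x ≡ 9438 (mod 176861).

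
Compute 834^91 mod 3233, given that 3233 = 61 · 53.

712

Mod 61: 834 ≡ 41; by Fermat, exponent reduces to 91 mod 60 = 31; 41^31 ≡ 41 (mod 61).
Mod 53: 834 ≡ 39; by Fermat, exponent reduces to 91 mod 52 = 39; 39^39 ≡ 23 (mod 53).
Combine by CRT: x ≡ 41 (mod 61), x ≡ 23 (mod 53) ⇒ x ≡ 712 (mod 3233).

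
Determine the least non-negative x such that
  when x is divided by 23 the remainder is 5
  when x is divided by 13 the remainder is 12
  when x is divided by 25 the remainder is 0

350

From x ≡ 5 (mod 23) write x = 5 + 23t. Substituting into x ≡ 12 (mod 13) gives 23t ≡ 7 (mod 13), and since 10⁻¹ ≡ 4 (mod 13), t ≡ 2. Hence x ≡ 5 + 23·2 = 51 (mod 299).
From x ≡ 51 (mod 299) write x = 51 + 299t. Substituting into x ≡ 0 (mod 25) gives 299t ≡ 24 (mod 25), and since 24⁻¹ ≡ 24 (mod 25), t ≡ 1. Hence x ≡ 51 + 299·1 = 350 (mod 7475).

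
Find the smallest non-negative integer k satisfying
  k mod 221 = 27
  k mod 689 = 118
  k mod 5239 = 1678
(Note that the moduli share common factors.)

2966952

Combine the congruences pairwise.
gcd(221, 689) = 13 and 13 | (118 − 27), so the pair is consistent; merging gives k ≡ 3563 (mod 11713), where 11713 = lcm(221, 689).
gcd(11713, 5239) = 13 and 13 | (1678 − 3563), so the pair is consistent; merging gives k ≡ 2966952 (mod 4720339), where 4720339 = lcm(11713, 5239).
The solution is unique modulo lcm(221, 689, 5239) = 4720339.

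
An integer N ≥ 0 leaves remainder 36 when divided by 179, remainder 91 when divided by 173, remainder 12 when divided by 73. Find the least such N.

The moduli are pairwise coprime; M = 179·173·73 = 2260591.
M/179 = 12629; 12629 ≡ 99 (mod 179); 99·132 ≡ 1, so inverse 132.
M/173 = 13067; 13067 ≡ 92 (mod 173); 92·126 ≡ 1, so inverse 126.
M/73 = 30967; 30967 ≡ 15 (mod 73); 15·39 ≡ 1, so inverse 39.
N ≡ 36·12629·132 + 91·13067·126 + 12·30967·39 = 224331786.
224331786 mod 2260591 = 533277.

533277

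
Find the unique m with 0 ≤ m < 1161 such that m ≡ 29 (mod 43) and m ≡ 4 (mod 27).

Combine the congruences pairwise.
From m ≡ 29 (mod 43) write m = 29 + 43t. Substituting into m ≡ 4 (mod 27) gives 43t ≡ 2 (mod 27), and since 16⁻¹ ≡ 22 (mod 27), t ≡ 17. Hence m ≡ 29 + 43·17 = 760 (mod 1161).

760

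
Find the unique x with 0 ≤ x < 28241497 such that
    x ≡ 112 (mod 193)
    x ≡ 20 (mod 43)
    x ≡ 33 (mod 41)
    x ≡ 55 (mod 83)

22451223

The moduli are pairwise coprime; N = 193·43·41·83 = 28241497.
N/193 = 146329; 146329 ≡ 35 (mod 193); 35·182 ≡ 1, so inverse 182.
N/43 = 656779; 656779 ≡ 40 (mod 43); 40·14 ≡ 1, so inverse 14.
N/41 = 688817; 688817 ≡ 17 (mod 41); 17·29 ≡ 1, so inverse 29.
N/83 = 340259; 340259 ≡ 42 (mod 83); 42·2 ≡ 1, so inverse 2.
x ≡ 112·146329·182 + 20·656779·14 + 33·688817·29 + 55·340259·2 = 3863294815.
3863294815 mod 28241497 = 22451223.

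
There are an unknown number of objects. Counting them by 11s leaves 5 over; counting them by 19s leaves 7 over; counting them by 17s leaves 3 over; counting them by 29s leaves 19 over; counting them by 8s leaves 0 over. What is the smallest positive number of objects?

102360

The moduli are pairwise coprime; M = 11·19·17·29·8 = 824296.
M/11 = 74936; 74936 ≡ 4 (mod 11); 4·3 ≡ 1, so inverse 3.
M/19 = 43384; 43384 ≡ 7 (mod 19); 7·11 ≡ 1, so inverse 11.
M/17 = 48488; 48488 ≡ 4 (mod 17); 4·13 ≡ 1, so inverse 13.
M/29 = 28424; 28424 ≡ 4 (mod 29); 4·22 ≡ 1, so inverse 22.
M/8 = 103037; 103037 ≡ 5 (mod 8); 5·5 ≡ 1, so inverse 5.
N ≡ 5·74936·3 + 7·43384·11 + 3·48488·13 + 19·28424·22 + 0·103037·5 = 18236872.
18236872 mod 824296 = 102360.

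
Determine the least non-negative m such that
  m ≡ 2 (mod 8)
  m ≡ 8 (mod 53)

114

From m ≡ 2 (mod 8) write m = 2 + 8t. Substituting into m ≡ 8 (mod 53) gives 8t ≡ 6 (mod 53), and since 8⁻¹ ≡ 20 (mod 53), t ≡ 14. Hence m ≡ 2 + 8·14 = 114 (mod 424).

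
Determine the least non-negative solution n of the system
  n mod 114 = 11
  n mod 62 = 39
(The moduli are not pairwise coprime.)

2519

gcd(114, 62) = 2 and 2 | (39 − 11), so the pair is consistent; merging gives n ≡ 2519 (mod 3534), where 3534 = lcm(114, 62).
The solution is unique modulo lcm(114, 62) = 3534.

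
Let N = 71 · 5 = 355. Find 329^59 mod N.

174

Mod 71: 329 ≡ 45; 45^59 ≡ 32 (mod 71).
Mod 5: 329 ≡ 4; by Fermat, exponent reduces to 59 mod 4 = 3; 4^3 ≡ 4 (mod 5).
Combine by CRT: x ≡ 32 (mod 71), x ≡ 4 (mod 5) ⇒ x ≡ 174 (mod 355).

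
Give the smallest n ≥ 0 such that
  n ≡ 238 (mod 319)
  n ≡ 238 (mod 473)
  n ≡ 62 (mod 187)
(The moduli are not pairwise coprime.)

gcd(319, 473) = 11 and 11 | (238 − 238), so the pair is consistent; merging gives n ≡ 238 (mod 13717), where 13717 = lcm(319, 473).
gcd(13717, 187) = 11 and 11 | (62 − 238), so the pair is consistent; merging gives n ≡ 41389 (mod 233189), where 233189 = lcm(13717, 187).
The solution is unique modulo lcm(319, 473, 187) = 233189.

41389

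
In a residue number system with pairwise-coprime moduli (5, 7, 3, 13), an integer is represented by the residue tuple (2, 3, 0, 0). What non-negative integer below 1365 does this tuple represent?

The moduli are pairwise coprime; N = 5·7·3·13 = 1365.
N/5 = 273; 273 ≡ 3 (mod 5); 3·2 ≡ 1, so inverse 2.
N/7 = 195; 195 ≡ 6 (mod 7); 6·6 ≡ 1, so inverse 6.
N/3 = 455; 455 ≡ 2 (mod 3); 2·2 ≡ 1, so inverse 2.
N/13 = 105; 105 ≡ 1 (mod 13), inverse 1.
x ≡ 2·273·2 + 3·195·6 + 0·455·2 + 0·105·1 = 4602.
4602 mod 1365 = 507.

507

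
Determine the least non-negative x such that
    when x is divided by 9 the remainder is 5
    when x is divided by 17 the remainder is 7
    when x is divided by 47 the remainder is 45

The moduli are pairwise coprime; N = 9·17·47 = 7191.
N/9 = 799; 799 ≡ 7 (mod 9); 7·4 ≡ 1, so inverse 4.
N/17 = 423; 423 ≡ 15 (mod 17); 15·8 ≡ 1, so inverse 8.
N/47 = 153; 153 ≡ 12 (mod 47); 12·4 ≡ 1, so inverse 4.
x ≡ 5·799·4 + 7·423·8 + 45·153·4 = 67208.
67208 mod 7191 = 2489.

2489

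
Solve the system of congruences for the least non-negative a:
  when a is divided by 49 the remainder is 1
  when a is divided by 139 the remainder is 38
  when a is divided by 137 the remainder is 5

902287

The moduli are pairwise coprime; N = 49·139·137 = 933107.
N/49 = 19043; 19043 ≡ 31 (mod 49); 31·19 ≡ 1, so inverse 19.
N/139 = 6713; 6713 ≡ 41 (mod 139); 41·78 ≡ 1, so inverse 78.
N/137 = 6811; 6811 ≡ 98 (mod 137); 98·7 ≡ 1, so inverse 7.
a ≡ 1·19043·19 + 38·6713·78 + 5·6811·7 = 20497534.
20497534 mod 933107 = 902287.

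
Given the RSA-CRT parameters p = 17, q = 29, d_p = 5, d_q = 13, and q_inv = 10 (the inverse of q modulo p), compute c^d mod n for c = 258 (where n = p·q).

m₁ = c^(d_p) mod p: c ≡ 3 (mod 17), and 3^5 mod 17 = 5.
m₂ = c^(d_q) mod q: c ≡ 26 (mod 29), and 26^13 mod 29 = 10.
h = q_inv·(m₁ − m₂) mod p = 10·(5 − 10) mod 17 = 1.
m = m₂ + h·q = 10 + 1·29 = 39.

39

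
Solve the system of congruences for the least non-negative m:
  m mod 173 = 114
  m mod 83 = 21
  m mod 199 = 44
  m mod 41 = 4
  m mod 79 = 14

The moduli are pairwise coprime; N = 173·83·199·41·79 = 9255251399.
N/173 = 53498563; 53498563 ≡ 43 (mod 173); 43·169 ≡ 1, so inverse 169.
N/83 = 111509053; 111509053 ≡ 47 (mod 83); 47·53 ≡ 1, so inverse 53.
N/199 = 46508801; 46508801 ≡ 113 (mod 199); 113·118 ≡ 1, so inverse 118.
N/41 = 225737839; 225737839 ≡ 39 (mod 41); 39·20 ≡ 1, so inverse 20.
N/79 = 117155081; 117155081 ≡ 56 (mod 79); 56·24 ≡ 1, so inverse 24.
m ≡ 114·53498563·169 + 21·111509053·53 + 44·46508801·118 + 4·225737839·20 + 14·117155081·24 = 1453709719875.
1453709719875 mod 9255251399 = 635250232.

635250232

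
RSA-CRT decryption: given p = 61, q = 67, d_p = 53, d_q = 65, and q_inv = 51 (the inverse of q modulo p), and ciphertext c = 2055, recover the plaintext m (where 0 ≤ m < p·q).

137

m₁ = c^(d_p) mod p: c ≡ 42 (mod 61), and 42^53 mod 61 = 15.
m₂ = c^(d_q) mod q: c ≡ 45 (mod 67), and 45^65 mod 67 = 3.
h = q_inv·(m₁ − m₂) mod p = 51·(15 − 3) mod 61 = 2.
m = m₂ + h·q = 3 + 2·67 = 137.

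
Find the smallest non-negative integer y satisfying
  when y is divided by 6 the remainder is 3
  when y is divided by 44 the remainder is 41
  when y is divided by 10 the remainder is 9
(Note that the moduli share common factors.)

gcd(6, 44) = 2 and 2 | (41 − 3), so the pair is consistent; merging gives y ≡ 129 (mod 132), where 132 = lcm(6, 44).
gcd(132, 10) = 2 and 2 | (9 − 129), so the pair is consistent; merging gives y ≡ 129 (mod 660), where 660 = lcm(132, 10).
The solution is unique modulo lcm(6, 44, 10) = 660.

129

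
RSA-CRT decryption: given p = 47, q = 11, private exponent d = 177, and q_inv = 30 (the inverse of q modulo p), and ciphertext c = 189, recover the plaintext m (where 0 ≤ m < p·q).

95

d_p = d mod (p−1) = 177 mod 46 = 39; d_q = d mod (q−1) = 7.
m₁ = c^(d_p) mod p: c ≡ 1 (mod 47), and 1^39 mod 47 = 1.
m₂ = c^(d_q) mod q: c ≡ 2 (mod 11), and 2^7 mod 11 = 7.
h = q_inv·(m₁ − m₂) mod p = 30·(1 − 7) mod 47 = 8.
m = m₂ + h·q = 7 + 8·11 = 95.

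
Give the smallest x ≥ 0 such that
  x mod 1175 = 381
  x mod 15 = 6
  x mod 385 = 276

gcd(1175, 15) = 5 and 5 | (6 − 381), so the pair is consistent; merging gives x ≡ 381 (mod 3525), where 3525 = lcm(1175, 15).
gcd(3525, 385) = 5 and 5 | (276 − 381), so the pair is consistent; merging gives x ≡ 197781 (mod 271425), where 271425 = lcm(3525, 385).
The solution is unique modulo lcm(1175, 15, 385) = 271425.

197781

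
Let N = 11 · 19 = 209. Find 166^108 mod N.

1

Mod 11: 166 ≡ 1; by Fermat, exponent reduces to 108 mod 10 = 8; 1^8 ≡ 1 (mod 11).
Mod 19: 166 ≡ 14; since 18 | 108, by Fermat 14^108 ≡ 1 (mod 19).
Combine by CRT: x ≡ 1 (mod 11), x ≡ 1 (mod 19) ⇒ x ≡ 1 (mod 209).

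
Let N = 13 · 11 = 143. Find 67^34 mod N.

23

Mod 13: 67 ≡ 2; by Fermat, exponent reduces to 34 mod 12 = 10; 2^10 ≡ 10 (mod 13).
Mod 11: 67 ≡ 1; by Fermat, exponent reduces to 34 mod 10 = 4; 1^4 ≡ 1 (mod 11).
Combine by CRT: x ≡ 10 (mod 13), x ≡ 1 (mod 11) ⇒ x ≡ 23 (mod 143).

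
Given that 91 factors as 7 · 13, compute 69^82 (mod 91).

22

Mod 7: 69 ≡ 6; by Fermat, exponent reduces to 82 mod 6 = 4; 6^4 ≡ 1 (mod 7).
Mod 13: 69 ≡ 4; by Fermat, exponent reduces to 82 mod 12 = 10; 4^10 ≡ 9 (mod 13).
Combine by CRT: x ≡ 1 (mod 7), x ≡ 9 (mod 13) ⇒ x ≡ 22 (mod 91).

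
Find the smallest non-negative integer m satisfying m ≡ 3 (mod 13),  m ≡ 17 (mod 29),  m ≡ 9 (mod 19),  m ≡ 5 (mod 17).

120773

From m ≡ 3 (mod 13) write m = 3 + 13t. Substituting into m ≡ 17 (mod 29) gives 13t ≡ 14 (mod 29), and since 13⁻¹ ≡ 9 (mod 29), t ≡ 10. Hence m ≡ 3 + 13·10 = 133 (mod 377).
From m ≡ 133 (mod 377) write m = 133 + 377t. Substituting into m ≡ 9 (mod 19) gives 377t ≡ 9 (mod 19), and since 16⁻¹ ≡ 6 (mod 19), t ≡ 16. Hence m ≡ 133 + 377·16 = 6165 (mod 7163).
From m ≡ 6165 (mod 7163) write m = 6165 + 7163t. Substituting into m ≡ 5 (mod 17) gives 7163t ≡ 11 (mod 17), and since 6⁻¹ ≡ 3 (mod 17), t ≡ 16. Hence m ≡ 6165 + 7163·16 = 120773 (mod 121771).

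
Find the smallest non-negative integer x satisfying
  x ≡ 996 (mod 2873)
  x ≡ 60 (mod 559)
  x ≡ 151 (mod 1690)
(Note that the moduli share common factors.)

gcd(2873, 559) = 13 and 13 | (60 − 996), so the pair is consistent; merging gives x ≡ 90059 (mod 123539), where 123539 = lcm(2873, 559).
gcd(123539, 1690) = 169 and 169 | (151 − 90059), so the pair is consistent; merging gives x ≡ 1078371 (mod 1235390), where 1235390 = lcm(123539, 1690).
The solution is unique modulo lcm(2873, 559, 1690) = 1235390.

1078371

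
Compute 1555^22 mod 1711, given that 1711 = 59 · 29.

970

Mod 59: 1555 ≡ 21; 21^22 ≡ 26 (mod 59).
Mod 29: 1555 ≡ 18; 18^22 ≡ 13 (mod 29).
Combine by CRT: x ≡ 26 (mod 59), x ≡ 13 (mod 29) ⇒ x ≡ 970 (mod 1711).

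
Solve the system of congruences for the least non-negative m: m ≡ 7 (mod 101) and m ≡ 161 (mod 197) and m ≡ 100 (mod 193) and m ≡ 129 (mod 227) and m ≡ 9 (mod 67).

The moduli are pairwise coprime; N = 101·197·193·227·67 = 58404400289.
N/101 = 578261389; 578261389 ≡ 29 (mod 101); 29·7 ≡ 1, so inverse 7.
N/197 = 296469037; 296469037 ≡ 191 (mod 197); 191·164 ≡ 1, so inverse 164.
N/193 = 302613473; 302613473 ≡ 88 (mod 193); 88·68 ≡ 1, so inverse 68.
N/227 = 257288107; 257288107 ≡ 178 (mod 227); 178·88 ≡ 1, so inverse 88.
N/67 = 871707467; 871707467 ≡ 14 (mod 67); 14·24 ≡ 1, so inverse 24.
m ≡ 7·578261389·7 + 161·296469037·164 + 100·302613473·68 + 129·257288107·88 + 9·871707467·24 = 13023098280945.
13023098280945 mod 58404400289 = 57321416787.

57321416787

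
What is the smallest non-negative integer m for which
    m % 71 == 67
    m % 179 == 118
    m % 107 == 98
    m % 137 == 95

The moduli are pairwise coprime; N = 71·179·107·137 = 186301231.
N/71 = 2623961; 2623961 ≡ 14 (mod 71); 14·66 ≡ 1, so inverse 66.
N/179 = 1040789; 1040789 ≡ 83 (mod 179); 83·110 ≡ 1, so inverse 110.
N/107 = 1741133; 1741133 ≡ 29 (mod 107); 29·48 ≡ 1, so inverse 48.
N/137 = 1359863; 1359863 ≡ 1 (mod 137), inverse 1.
m ≡ 67·2623961·66 + 118·1040789·110 + 98·1741133·48 + 95·1359863·1 = 33432073379.
33432073379 mod 186301231 = 84153030.

84153030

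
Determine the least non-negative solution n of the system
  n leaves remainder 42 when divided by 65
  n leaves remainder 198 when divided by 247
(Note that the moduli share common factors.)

gcd(65, 247) = 13 and 13 | (198 − 42), so the pair is consistent; merging gives n ≡ 692 (mod 1235), where 1235 = lcm(65, 247).
The solution is unique modulo lcm(65, 247) = 1235.

692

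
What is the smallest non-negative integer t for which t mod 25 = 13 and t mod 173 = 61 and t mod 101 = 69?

77738

From t ≡ 13 (mod 25) write t = 13 + 25s. Substituting into t ≡ 61 (mod 173) gives 25s ≡ 48 (mod 173), and since 25⁻¹ ≡ 90 (mod 173), s ≡ 168. Hence t ≡ 13 + 25·168 = 4213 (mod 4325).
From t ≡ 4213 (mod 4325) write t = 4213 + 4325s. Substituting into t ≡ 69 (mod 101) gives 4325s ≡ 98 (mod 101), and since 83⁻¹ ≡ 28 (mod 101), s ≡ 17. Hence t ≡ 4213 + 4325·17 = 77738 (mod 436825).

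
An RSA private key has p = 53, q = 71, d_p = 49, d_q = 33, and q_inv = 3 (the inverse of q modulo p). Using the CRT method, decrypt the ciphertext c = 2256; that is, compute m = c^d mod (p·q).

m₁ = c^(d_p) mod p: c ≡ 30 (mod 53), and 30^49 mod 53 = 30.
m₂ = c^(d_q) mod q: c ≡ 55 (mod 71), and 55^33 mod 71 = 33.
h = q_inv·(m₁ − m₂) mod p = 3·(30 − 33) mod 53 = 44.
m = m₂ + h·q = 33 + 44·71 = 3157.

3157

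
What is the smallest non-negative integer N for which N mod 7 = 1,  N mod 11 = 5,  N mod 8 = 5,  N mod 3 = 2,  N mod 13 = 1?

13469

Combine the congruences pairwise.
From N ≡ 1 (mod 7) write N = 1 + 7t. Substituting into N ≡ 5 (mod 11) gives 7t ≡ 4 (mod 11), and since 7⁻¹ ≡ 8 (mod 11), t ≡ 10. Hence N ≡ 1 + 7·10 = 71 (mod 77).
From N ≡ 71 (mod 77) write N = 71 + 77t. Substituting into N ≡ 5 (mod 8) gives 77t ≡ 6 (mod 8), and since 5⁻¹ ≡ 5 (mod 8), t ≡ 6. Hence N ≡ 71 + 77·6 = 533 (mod 616).
From N ≡ 533 (mod 616) write N = 533 + 616t. Substituting into N ≡ 2 (mod 3) gives 616t ≡ 0 (mod 3), and since 1⁻¹ ≡ 1 (mod 3), t ≡ 0. Hence N ≡ 533 + 616·0 = 533 (mod 1848).
From N ≡ 533 (mod 1848) write N = 533 + 1848t. Substituting into N ≡ 1 (mod 13) gives 1848t ≡ 1 (mod 13), and since 2⁻¹ ≡ 7 (mod 13), t ≡ 7. Hence N ≡ 533 + 1848·7 = 13469 (mod 24024).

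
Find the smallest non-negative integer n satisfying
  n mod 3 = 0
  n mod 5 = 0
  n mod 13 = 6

45

The moduli are pairwise coprime; M = 3·5·13 = 195.
M/3 = 65; 65 ≡ 2 (mod 3); 2·2 ≡ 1, so inverse 2.
M/5 = 39; 39 ≡ 4 (mod 5); 4·4 ≡ 1, so inverse 4.
M/13 = 15; 15 ≡ 2 (mod 13); 2·7 ≡ 1, so inverse 7.
n ≡ 0·65·2 + 0·39·4 + 6·15·7 = 630.
630 mod 195 = 45.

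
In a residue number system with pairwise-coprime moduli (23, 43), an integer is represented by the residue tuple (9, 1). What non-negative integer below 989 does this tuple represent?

Combine the congruences pairwise.
From x ≡ 9 (mod 23) write x = 9 + 23t. Substituting into x ≡ 1 (mod 43) gives 23t ≡ 35 (mod 43), and since 23⁻¹ ≡ 15 (mod 43), t ≡ 9. Hence x ≡ 9 + 23·9 = 216 (mod 989).

216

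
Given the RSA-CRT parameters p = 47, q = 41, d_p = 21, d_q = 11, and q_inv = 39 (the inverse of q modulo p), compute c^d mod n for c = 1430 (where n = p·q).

374

m₁ = c^(d_p) mod p: c ≡ 20 (mod 47), and 20^21 mod 47 = 45.
m₂ = c^(d_q) mod q: c ≡ 36 (mod 41), and 36^11 mod 41 = 5.
h = q_inv·(m₁ − m₂) mod p = 39·(45 − 5) mod 47 = 9.
m = m₂ + h·q = 5 + 9·41 = 374.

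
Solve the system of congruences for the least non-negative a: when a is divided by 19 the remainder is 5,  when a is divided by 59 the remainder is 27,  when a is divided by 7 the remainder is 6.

From a ≡ 5 (mod 19) write a = 5 + 19t. Substituting into a ≡ 27 (mod 59) gives 19t ≡ 22 (mod 59), and since 19⁻¹ ≡ 28 (mod 59), t ≡ 26. Hence a ≡ 5 + 19·26 = 499 (mod 1121).
From a ≡ 499 (mod 1121) write a = 499 + 1121t. Substituting into a ≡ 6 (mod 7) gives 1121t ≡ 4 (mod 7), and since 1⁻¹ ≡ 1 (mod 7), t ≡ 4. Hence a ≡ 499 + 1121·4 = 4983 (mod 7847).

4983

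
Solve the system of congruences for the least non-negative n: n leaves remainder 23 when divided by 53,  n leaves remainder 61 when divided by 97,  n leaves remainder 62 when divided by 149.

From n ≡ 23 (mod 53) write n = 23 + 53t. Substituting into n ≡ 61 (mod 97) gives 53t ≡ 38 (mod 97), and since 53⁻¹ ≡ 11 (mod 97), t ≡ 30. Hence n ≡ 23 + 53·30 = 1613 (mod 5141).
From n ≡ 1613 (mod 5141) write n = 1613 + 5141t. Substituting into n ≡ 62 (mod 149) gives 5141t ≡ 88 (mod 149), and since 75⁻¹ ≡ 2 (mod 149), t ≡ 27. Hence n ≡ 1613 + 5141·27 = 140420 (mod 766009).

140420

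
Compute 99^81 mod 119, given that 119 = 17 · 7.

99

Mod 17: 99 ≡ 14; by Fermat, exponent reduces to 81 mod 16 = 1; 14^1 ≡ 14 (mod 17).
Mod 7: 99 ≡ 1; by Fermat, exponent reduces to 81 mod 6 = 3; 1^3 ≡ 1 (mod 7).
Combine by CRT: x ≡ 14 (mod 17), x ≡ 1 (mod 7) ⇒ x ≡ 99 (mod 119).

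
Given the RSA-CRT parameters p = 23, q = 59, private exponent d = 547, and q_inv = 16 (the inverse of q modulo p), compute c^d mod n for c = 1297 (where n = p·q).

1002

d_p = d mod (p−1) = 547 mod 22 = 19; d_q = d mod (q−1) = 25.
m₁ = c^(d_p) mod p: c ≡ 9 (mod 23), and 9^19 mod 23 = 13.
m₂ = c^(d_q) mod q: c ≡ 58 (mod 59), and 58^25 mod 59 = 58.
h = q_inv·(m₁ − m₂) mod p = 16·(13 − 58) mod 23 = 16.
m = m₂ + h·q = 58 + 16·59 = 1002.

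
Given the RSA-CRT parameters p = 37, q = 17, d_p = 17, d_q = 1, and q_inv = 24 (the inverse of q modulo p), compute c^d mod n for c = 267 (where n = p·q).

m₁ = c^(d_p) mod p: c ≡ 8 (mod 37), and 8^17 mod 37 = 23.
m₂ = c^(d_q) mod q: c ≡ 12 (mod 17), and 12^1 mod 17 = 12.
h = q_inv·(m₁ − m₂) mod p = 24·(23 − 12) mod 37 = 5.
m = m₂ + h·q = 12 + 5·17 = 97.

97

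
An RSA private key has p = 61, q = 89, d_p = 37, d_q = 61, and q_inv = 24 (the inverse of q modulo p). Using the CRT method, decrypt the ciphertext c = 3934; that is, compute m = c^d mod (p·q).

m₁ = c^(d_p) mod p: c ≡ 30 (mod 61), and 30^37 mod 61 = 51.
m₂ = c^(d_q) mod q: c ≡ 18 (mod 89), and 18^61 mod 89 = 79.
h = q_inv·(m₁ − m₂) mod p = 24·(51 − 79) mod 61 = 60.
m = m₂ + h·q = 79 + 60·89 = 5419.

5419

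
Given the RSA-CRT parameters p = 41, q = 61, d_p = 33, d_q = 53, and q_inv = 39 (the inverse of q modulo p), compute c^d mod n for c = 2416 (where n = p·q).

38

m₁ = c^(d_p) mod p: c ≡ 38 (mod 41), and 38^33 mod 41 = 38.
m₂ = c^(d_q) mod q: c ≡ 37 (mod 61), and 37^53 mod 61 = 38.
h = q_inv·(m₁ − m₂) mod p = 39·(38 − 38) mod 41 = 0.
m = m₂ + h·q = 38 + 0·61 = 38.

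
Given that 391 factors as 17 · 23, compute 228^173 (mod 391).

Mod 17: 228 ≡ 7; by Fermat, exponent reduces to 173 mod 16 = 13; 7^13 ≡ 6 (mod 17).
Mod 23: 228 ≡ 21; by Fermat, exponent reduces to 173 mod 22 = 19; 21^19 ≡ 20 (mod 23).
Combine by CRT: x ≡ 6 (mod 17), x ≡ 20 (mod 23) ⇒ x ≡ 227 (mod 391).

227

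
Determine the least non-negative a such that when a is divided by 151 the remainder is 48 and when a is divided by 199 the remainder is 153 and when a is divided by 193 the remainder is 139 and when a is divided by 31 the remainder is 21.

168043116

The moduli are pairwise coprime; N = 151·199·193·31 = 179783167.
N/151 = 1190617; 1190617 ≡ 133 (mod 151); 133·109 ≡ 1, so inverse 109.
N/199 = 903433; 903433 ≡ 172 (mod 199); 172·140 ≡ 1, so inverse 140.
N/193 = 931519; 931519 ≡ 101 (mod 193); 101·86 ≡ 1, so inverse 86.
N/31 = 5799457; 5799457 ≡ 8 (mod 31); 8·4 ≡ 1, so inverse 4.
a ≡ 48·1190617·109 + 153·903433·140 + 139·931519·86 + 21·5799457·4 = 37203375518.
37203375518 mod 179783167 = 168043116.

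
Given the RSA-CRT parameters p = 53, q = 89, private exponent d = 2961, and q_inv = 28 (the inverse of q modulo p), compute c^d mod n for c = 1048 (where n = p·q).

d_p = d mod (p−1) = 2961 mod 52 = 49; d_q = d mod (q−1) = 57.
m₁ = c^(d_p) mod p: c ≡ 41 (mod 53), and 41^49 mod 53 = 48.
m₂ = c^(d_q) mod q: c ≡ 69 (mod 89), and 69^57 mod 89 = 72.
h = q_inv·(m₁ − m₂) mod p = 28·(48 − 72) mod 53 = 17.
m = m₂ + h·q = 72 + 17·89 = 1585.

1585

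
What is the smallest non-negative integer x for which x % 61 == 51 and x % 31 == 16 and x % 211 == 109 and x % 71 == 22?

From x ≡ 51 (mod 61) write x = 51 + 61t. Substituting into x ≡ 16 (mod 31) gives 61t ≡ 27 (mod 31), and since 30⁻¹ ≡ 30 (mod 31), t ≡ 4. Hence x ≡ 51 + 61·4 = 295 (mod 1891).
From x ≡ 295 (mod 1891) write x = 295 + 1891t. Substituting into x ≡ 109 (mod 211) gives 1891t ≡ 25 (mod 211), and since 203⁻¹ ≡ 79 (mod 211), t ≡ 76. Hence x ≡ 295 + 1891·76 = 144011 (mod 399001).
From x ≡ 144011 (mod 399001) write x = 144011 + 399001t. Substituting into x ≡ 22 (mod 71) gives 399001t ≡ 70 (mod 71), and since 52⁻¹ ≡ 56 (mod 71), t ≡ 15. Hence x ≡ 144011 + 399001·15 = 6129026 (mod 28329071).

6129026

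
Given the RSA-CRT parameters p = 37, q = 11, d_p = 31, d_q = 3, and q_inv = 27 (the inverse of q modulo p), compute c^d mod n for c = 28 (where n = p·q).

m₁ = c^(d_p) mod p: c ≡ 28 (mod 37), and 28^31 mod 37 = 25.
m₂ = c^(d_q) mod q: c ≡ 6 (mod 11), and 6^3 mod 11 = 7.
h = q_inv·(m₁ − m₂) mod p = 27·(25 − 7) mod 37 = 5.
m = m₂ + h·q = 7 + 5·11 = 62.

62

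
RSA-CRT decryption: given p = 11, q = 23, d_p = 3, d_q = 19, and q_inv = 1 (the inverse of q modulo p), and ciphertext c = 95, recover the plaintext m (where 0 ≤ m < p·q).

167

m₁ = c^(d_p) mod p: c ≡ 7 (mod 11), and 7^3 mod 11 = 2.
m₂ = c^(d_q) mod q: c ≡ 3 (mod 23), and 3^19 mod 23 = 6.
h = q_inv·(m₁ − m₂) mod p = 1·(2 − 6) mod 11 = 7.
m = m₂ + h·q = 6 + 7·23 = 167.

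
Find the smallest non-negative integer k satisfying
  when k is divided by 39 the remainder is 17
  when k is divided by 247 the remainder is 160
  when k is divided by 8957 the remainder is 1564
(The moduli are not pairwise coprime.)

46349

Combine the congruences pairwise.
gcd(39, 247) = 13 and 13 | (160 − 17), so the pair is consistent; merging gives k ≡ 407 (mod 741), where 741 = lcm(39, 247).
gcd(741, 8957) = 13 and 13 | (1564 − 407), so the pair is consistent; merging gives k ≡ 46349 (mod 510549), where 510549 = lcm(741, 8957).
The solution is unique modulo lcm(39, 247, 8957) = 510549.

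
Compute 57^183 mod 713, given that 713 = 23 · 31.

30

Mod 23: 57 ≡ 11; by Fermat, exponent reduces to 183 mod 22 = 7; 11^7 ≡ 7 (mod 23).
Mod 31: 57 ≡ 26; by Fermat, exponent reduces to 183 mod 30 = 3; 26^3 ≡ 30 (mod 31).
Combine by CRT: x ≡ 7 (mod 23), x ≡ 30 (mod 31) ⇒ x ≡ 30 (mod 713).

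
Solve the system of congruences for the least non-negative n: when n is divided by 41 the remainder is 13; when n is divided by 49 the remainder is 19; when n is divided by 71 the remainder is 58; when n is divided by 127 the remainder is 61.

4164137

The moduli are pairwise coprime; M = 41·49·71·127 = 18115153.
M/41 = 441833; 441833 ≡ 17 (mod 41); 17·29 ≡ 1, so inverse 29.
M/49 = 369697; 369697 ≡ 41 (mod 49); 41·6 ≡ 1, so inverse 6.
M/71 = 255143; 255143 ≡ 40 (mod 71); 40·16 ≡ 1, so inverse 16.
M/127 = 142639; 142639 ≡ 18 (mod 127); 18·120 ≡ 1, so inverse 120.
n ≡ 13·441833·29 + 19·369697·6 + 58·255143·16 + 61·142639·120 = 1489606683.
1489606683 mod 18115153 = 4164137.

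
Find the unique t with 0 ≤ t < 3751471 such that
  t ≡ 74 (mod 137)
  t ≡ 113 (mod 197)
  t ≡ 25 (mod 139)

1955338

The moduli are pairwise coprime; N = 137·197·139 = 3751471.
N/137 = 27383; 27383 ≡ 120 (mod 137); 120·8 ≡ 1, so inverse 8.
N/197 = 19043; 19043 ≡ 131 (mod 197); 131·194 ≡ 1, so inverse 194.
N/139 = 26989; 26989 ≡ 23 (mod 139); 23·133 ≡ 1, so inverse 133.
t ≡ 74·27383·8 + 113·19043·194 + 25·26989·133 = 523409807.
523409807 mod 3751471 = 1955338.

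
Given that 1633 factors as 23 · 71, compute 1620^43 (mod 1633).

858

Mod 23: 1620 ≡ 10; by Fermat, exponent reduces to 43 mod 22 = 21; 10^21 ≡ 7 (mod 23).
Mod 71: 1620 ≡ 58; 58^43 ≡ 6 (mod 71).
Combine by CRT: x ≡ 7 (mod 23), x ≡ 6 (mod 71) ⇒ x ≡ 858 (mod 1633).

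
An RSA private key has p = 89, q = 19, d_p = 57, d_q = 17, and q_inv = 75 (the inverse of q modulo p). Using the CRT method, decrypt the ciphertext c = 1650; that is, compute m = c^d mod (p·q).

m₁ = c^(d_p) mod p: c ≡ 48 (mod 89), and 48^57 mod 89 = 14.
m₂ = c^(d_q) mod q: c ≡ 16 (mod 19), and 16^17 mod 19 = 6.
h = q_inv·(m₁ − m₂) mod p = 75·(14 − 6) mod 89 = 66.
m = m₂ + h·q = 6 + 66·19 = 1260.

1260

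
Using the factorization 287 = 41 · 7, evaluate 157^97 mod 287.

Mod 41: 157 ≡ 34; by Fermat, exponent reduces to 97 mod 40 = 17; 34^17 ≡ 11 (mod 41).
Mod 7: 157 ≡ 3; by Fermat, exponent reduces to 97 mod 6 = 1; 3^1 ≡ 3 (mod 7).
Combine by CRT: x ≡ 11 (mod 41), x ≡ 3 (mod 7) ⇒ x ≡ 52 (mod 287).

52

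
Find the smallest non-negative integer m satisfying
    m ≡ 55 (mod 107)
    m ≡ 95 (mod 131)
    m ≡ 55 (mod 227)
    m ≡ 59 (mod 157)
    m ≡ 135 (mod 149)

20937239500

The moduli are pairwise coprime; N = 107·131·227·157·149 = 74433227587.
N/107 = 695637641; 695637641 ≡ 39 (mod 107); 39·11 ≡ 1, so inverse 11.
N/131 = 568192577; 568192577 ≡ 120 (mod 131); 120·119 ≡ 1, so inverse 119.
N/227 = 327899681; 327899681 ≡ 224 (mod 227); 224·151 ≡ 1, so inverse 151.
N/157 = 474096991; 474096991 ≡ 9 (mod 157); 9·35 ≡ 1, so inverse 35.
N/149 = 499551863; 499551863 ≡ 10 (mod 149); 10·15 ≡ 1, so inverse 15.
m ≡ 55·695637641·11 + 95·568192577·119 + 55·327899681·151 + 59·474096991·35 + 135·499551863·15 = 11558087515485.
11558087515485 mod 74433227587 = 20937239500.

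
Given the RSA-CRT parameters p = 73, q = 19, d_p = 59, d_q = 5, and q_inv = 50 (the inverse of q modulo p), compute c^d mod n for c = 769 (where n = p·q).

m₁ = c^(d_p) mod p: c ≡ 39 (mod 73), and 39^59 mod 73 = 62.
m₂ = c^(d_q) mod q: c ≡ 9 (mod 19), and 9^5 mod 19 = 16.
h = q_inv·(m₁ − m₂) mod p = 50·(62 − 16) mod 73 = 37.
m = m₂ + h·q = 16 + 37·19 = 719.

719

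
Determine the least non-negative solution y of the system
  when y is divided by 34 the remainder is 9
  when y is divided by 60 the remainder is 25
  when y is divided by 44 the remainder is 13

gcd(34, 60) = 2 and 2 | (25 − 9), so the pair is consistent; merging gives y ≡ 145 (mod 1020), where 1020 = lcm(34, 60).
gcd(1020, 44) = 4 and 4 | (13 − 145), so the pair is consistent; merging gives y ≡ 145 (mod 11220), where 11220 = lcm(1020, 44).
The solution is unique modulo lcm(34, 60, 44) = 11220.

145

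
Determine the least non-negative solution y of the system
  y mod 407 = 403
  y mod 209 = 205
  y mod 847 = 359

85059

gcd(407, 209) = 11 and 11 | (205 − 403), so the pair is consistent; merging gives y ≡ 7729 (mod 7733), where 7733 = lcm(407, 209).
gcd(7733, 847) = 11 and 11 | (359 − 7729), so the pair is consistent; merging gives y ≡ 85059 (mod 595441), where 595441 = lcm(7733, 847).
The solution is unique modulo lcm(407, 209, 847) = 595441.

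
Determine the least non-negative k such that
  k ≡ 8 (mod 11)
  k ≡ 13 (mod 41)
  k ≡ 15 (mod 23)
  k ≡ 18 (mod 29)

The moduli are pairwise coprime; N = 11·41·23·29 = 300817.
N/11 = 27347; 27347 ≡ 1 (mod 11), inverse 1.
N/41 = 7337; 7337 ≡ 39 (mod 41); 39·20 ≡ 1, so inverse 20.
N/23 = 13079; 13079 ≡ 15 (mod 23); 15·20 ≡ 1, so inverse 20.
N/29 = 10373; 10373 ≡ 20 (mod 29); 20·16 ≡ 1, so inverse 16.
k ≡ 8·27347·1 + 13·7337·20 + 15·13079·20 + 18·10373·16 = 9037520.
9037520 mod 300817 = 13010.

13010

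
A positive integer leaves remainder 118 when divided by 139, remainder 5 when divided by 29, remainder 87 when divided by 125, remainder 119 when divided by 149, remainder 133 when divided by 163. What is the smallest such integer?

11256198712

From k ≡ 118 (mod 139) write k = 118 + 139t. Substituting into k ≡ 5 (mod 29) gives 139t ≡ 3 (mod 29), and since 23⁻¹ ≡ 24 (mod 29), t ≡ 14. Hence k ≡ 118 + 139·14 = 2064 (mod 4031).
From k ≡ 2064 (mod 4031) write k = 2064 + 4031t. Substituting into k ≡ 87 (mod 125) gives 4031t ≡ 23 (mod 125), and since 31⁻¹ ≡ 121 (mod 125), t ≡ 33. Hence k ≡ 2064 + 4031·33 = 135087 (mod 503875).
From k ≡ 135087 (mod 503875) write k = 135087 + 503875t. Substituting into k ≡ 119 (mod 149) gives 503875t ≡ 26 (mod 149), and since 106⁻¹ ≡ 97 (mod 149), t ≡ 138. Hence k ≡ 135087 + 503875·138 = 69669837 (mod 75077375).
From k ≡ 69669837 (mod 75077375) write k = 69669837 + 75077375t. Substituting into k ≡ 133 (mod 163) gives 75077375t ≡ 82 (mod 163), and since 64⁻¹ ≡ 135 (mod 163), t ≡ 149. Hence k ≡ 69669837 + 75077375·149 = 11256198712 (mod 12237612125).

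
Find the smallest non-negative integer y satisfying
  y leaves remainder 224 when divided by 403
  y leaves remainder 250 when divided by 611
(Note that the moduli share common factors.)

Combine the congruences pairwise.
gcd(403, 611) = 13 and 13 | (250 − 224), so the pair is consistent; merging gives y ≡ 16747 (mod 18941), where 18941 = lcm(403, 611).
The solution is unique modulo lcm(403, 611) = 18941.

16747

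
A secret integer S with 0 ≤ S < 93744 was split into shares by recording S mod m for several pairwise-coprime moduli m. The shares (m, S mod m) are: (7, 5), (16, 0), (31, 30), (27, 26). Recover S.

From S ≡ 5 (mod 7) write S = 5 + 7t. Substituting into S ≡ 0 (mod 16) gives 7t ≡ 11 (mod 16), and since 7⁻¹ ≡ 7 (mod 16), t ≡ 13. Hence S ≡ 5 + 7·13 = 96 (mod 112).
From S ≡ 96 (mod 112) write S = 96 + 112t. Substituting into S ≡ 30 (mod 31) gives 112t ≡ 27 (mod 31), and since 19⁻¹ ≡ 18 (mod 31), t ≡ 21. Hence S ≡ 96 + 112·21 = 2448 (mod 3472).
From S ≡ 2448 (mod 3472) write S = 2448 + 3472t. Substituting into S ≡ 26 (mod 27) gives 3472t ≡ 8 (mod 27), and since 16⁻¹ ≡ 22 (mod 27), t ≡ 14. Hence S ≡ 2448 + 3472·14 = 51056 (mod 93744).

51056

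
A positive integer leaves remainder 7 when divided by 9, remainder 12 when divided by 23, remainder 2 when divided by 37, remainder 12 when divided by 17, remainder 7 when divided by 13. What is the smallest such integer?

852001

From x ≡ 7 (mod 9) write x = 7 + 9t. Substituting into x ≡ 12 (mod 23) gives 9t ≡ 5 (mod 23), and since 9⁻¹ ≡ 18 (mod 23), t ≡ 21. Hence x ≡ 7 + 9·21 = 196 (mod 207).
From x ≡ 196 (mod 207) write x = 196 + 207t. Substituting into x ≡ 2 (mod 37) gives 207t ≡ 28 (mod 37), and since 22⁻¹ ≡ 32 (mod 37), t ≡ 8. Hence x ≡ 196 + 207·8 = 1852 (mod 7659).
From x ≡ 1852 (mod 7659) write x = 1852 + 7659t. Substituting into x ≡ 12 (mod 17) gives 7659t ≡ 13 (mod 17), and since 9⁻¹ ≡ 2 (mod 17), t ≡ 9. Hence x ≡ 1852 + 7659·9 = 70783 (mod 130203).
From x ≡ 70783 (mod 130203) write x = 70783 + 130203t. Substituting into x ≡ 7 (mod 13) gives 130203t ≡ 9 (mod 13), and since 8⁻¹ ≡ 5 (mod 13), t ≡ 6. Hence x ≡ 70783 + 130203·6 = 852001 (mod 1692639).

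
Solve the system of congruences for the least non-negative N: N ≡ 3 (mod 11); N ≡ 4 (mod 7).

Combine the congruences pairwise.
From N ≡ 3 (mod 11) write N = 3 + 11t. Substituting into N ≡ 4 (mod 7) gives 11t ≡ 1 (mod 7), and since 4⁻¹ ≡ 2 (mod 7), t ≡ 2. Hence N ≡ 3 + 11·2 = 25 (mod 77).

25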